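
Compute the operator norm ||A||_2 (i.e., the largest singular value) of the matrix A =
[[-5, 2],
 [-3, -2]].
||A||_2 = sqrt((42 + sqrt(740))/2) ≈ 5.8823 (= sqrt(largest eigenvalue of A^T A))

||A||_2 = sigma_max(A) = sqrt(lambda_max(A^T A)). Form the symmetric matrix M = A^T A =
[[34, -4],
 [-4, 8]].
Its characteristic polynomial (trace, determinant of M give the coefficients) is
  p(λ) = det(λ I - M) = λ^2 - 42λ + 256.
For λ^2 - 42λ + 256 the discriminant is 740. It is nonnegative but not a perfect square, so the roots are real and irrational: λ = (42 ± sqrt(740))/2 ≈ 34.6015, 7.3985.
So the eigenvalues of A^T A are ≈ 7.3985, 34.6015 (all ≥ 0, as they must be for A^T A). The largest is λ_max = (42 + sqrt(740))/2 ≈ 34.6015, hence ||A||_2 = sqrt(λ_max) = sqrt((42 + sqrt(740))/2) ≈ 5.8823.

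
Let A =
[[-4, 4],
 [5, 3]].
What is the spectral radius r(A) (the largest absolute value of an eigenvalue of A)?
r(A) = (1 + sqrt(129))/2 ≈ 6.1789

The eigenvalues of A are the roots of its characteristic polynomial. With M = A (coefficients from the trace and determinant):
  p(λ) = det(λ I - M) = λ^2 + λ - 32.
For λ^2 + λ - 32 the discriminant is 129. It is nonnegative but not a perfect square, so the roots are real and irrational: λ = (-1 ± sqrt(129))/2 ≈ 5.1789, -6.1789.
Thus the eigenvalues (to 4 decimals) are 5.1789 (modulus 5.1789); -6.1789 (modulus 6.1789). The spectral radius is the largest modulus: r(A) = (1 + sqrt(129))/2 ≈ 6.1789. (Cross-check: r(A) ≤ ||A||_2 ≈ 6.408; equality holds whenever A is normal, though it can also hold for some non-normal A.)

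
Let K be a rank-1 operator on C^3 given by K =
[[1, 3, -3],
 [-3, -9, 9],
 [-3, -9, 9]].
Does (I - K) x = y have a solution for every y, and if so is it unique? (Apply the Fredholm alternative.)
(I - K) is singular (det(I - K) = 0, i.e. 1 ∈ sigma(K)). (I - K) x = y is solvable iff y ⊥ ker((I - K)^*) = span{(1, 3, -3)}, i.e. iff y_1 + 3y_2 - 3y_3 = 0. When solvable, the solutions are x = y + c·(1, -3, -3), c arbitrary (ker(I - K) = span{(1, -3, -3)}, dimension 1).

K has rank 1, so it is an outer product K = u v^T: every row of K is a multiple of one row vector. Reading off the entries, u = (1, -3, -3) and v = (1, 3, -3) (row i of K equals u_i·v^T). A rank-one matrix u v^T satisfies K u = u (v·u) and kills the (2)-dimensional subspace v^⊥, so its characteristic polynomial is lambda^2 (lambda - v·u) with v·u = tr K = 1. Hence the eigenvalues of I - K are 1 (multiplicity 2) and 1 - (1) = 0, so det(I - K) = 0. (Direct check: I - K =
[[0, -3, 3],
 [3, 10, -9],
 [3, 9, -8]]
has determinant 0.) So 1 is an eigenvalue of K and (I - K) is not invertible. The finite-dimensional Fredholm alternative says: either (I - K) is invertible, or ker(I - K) ≠ {0} and then range(I - K) = ker((I - K)^*)^⊥, with dim ker(I - K) = dim ker((I - K)^*). We are in the second case, so we need both kernels. Kernel of I - K: (I - K) u = u - u (v·u) = u - u = 0, so ker(I - K) = span{u} = span{(1, -3, -3)} (it is exactly 1-dimensional because rank(I - K) = 2). Kernel of the adjoint: K is real, so (I - K)^* = I - K^T = I - v u^T, and (I - v u^T) v = v - v (u·v) = 0; hence ker((I - K)^*) = span{v} = span{(1, 3, -3)}. Therefore (I - K) x = y is solvable iff <y, v> = 0, i.e. iff y_1 + 3y_2 - 3y_3 = 0. When this holds, K y = u (v·y) = 0, so (I - K) y = y and x = y is a particular solution; the full solution set is the line x = y + c·u = y + c·(1, -3, -3), c ∈ C.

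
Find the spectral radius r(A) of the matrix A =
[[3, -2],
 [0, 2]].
r(A) = 3

The eigenvalues of A are the roots of its characteristic polynomial. With M = A (coefficients from the trace and determinant):
  p(λ) = det(λ I - M) = λ^2 - 5λ + 6.
For λ^2 - 5λ + 6 the discriminant is 1. It is a perfect square (1^2), so the roots are rational: λ = (5 ± 1)/2 = 3, 2.
Thus the eigenvalues (to 4 decimals) are 3 (modulus 3); 2 (modulus 2). The spectral radius is the largest modulus: r(A) = 3. (Cross-check: r(A) ≤ ||A||_2 ≈ 3.8106; equality holds whenever A is normal, though it can also hold for some non-normal A.)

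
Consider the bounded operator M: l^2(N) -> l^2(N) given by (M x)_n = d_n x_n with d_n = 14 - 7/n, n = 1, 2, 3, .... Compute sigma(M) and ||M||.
sigma(M) = {14 - 7/n : n ≥ 1} ∪ {14}; ||M|| = 14

A bounded diagonal operator on l^2 with diagonal entries d_n has spectrum equal to the closure of {d_n : n ≥ 1}: every d_n is an eigenvalue (with eigenvector e_n), so {d_n} ⊂ sigma(M); the spectrum is closed, so its closure is too; and for lambda not in the closure, (M - lambda I) has bounded inverse (the diagonal entries 1/(d_n - lambda) are bounded). For our sequence d_n = 14 - 7/n, n = 1, 2, 3, ...:
  - {d_n} = {14 - 7/n : n ≥ 1}; the only limit point is 14
  - closure = {14 - 7/n : n ≥ 1} ∪ {14}
For the norm: a diagonal operator has ||M|| = sup_n |d_n|. Here d_n = 14 - 7/n increases monotonically from d_1 = 7 toward 14, with all terms in [7, 14); so sup_n |d_n| = 14 (the supremum is the limit, not attained). So ||M|| = 14.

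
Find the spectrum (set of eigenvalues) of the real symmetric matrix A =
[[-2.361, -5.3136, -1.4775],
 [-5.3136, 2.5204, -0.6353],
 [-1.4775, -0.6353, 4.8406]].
sigma(A) ≈ {-6, 5, 6}

A is real symmetric, so its spectrum consists of real eigenvalues. Expanding the characteristic polynomial of the displayed matrix gives
  det(λ I - A) = p(λ) = λ^3 + (-5)λ^2 + (-36)λ + (180).
Solving p(λ) = 0 yields eigenvalues ≈ -6, 5, 6. (A is shown rounded to 4 decimals, so these recover the underlying integer eigenvalues to within that precision.)
Verification: the trace of A = 5 equals the sum of eigenvalues 5, and det(A) ≈ -180.0004 matches the eigenvalue product -180.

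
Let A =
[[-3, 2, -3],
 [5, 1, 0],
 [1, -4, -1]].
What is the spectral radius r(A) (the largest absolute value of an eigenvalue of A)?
r(A) ≈ 4.3939

The eigenvalues of A are the roots of its characteristic polynomial. With M = A (coefficients from the trace, the sum of principal 2x2 minors, and det A):
  p(λ) = det(λ I - M) = λ^3 + 3λ^2 - 8λ - 76.
No integer candidate from the rational root theorem (±divisors of 76) is a root, so the roots are irrational. The cubic discriminant is Δ = -112288 < 0, so there is one real root and a complex-conjugate pair. p(3) = -46 and p(4) = 4 have opposite signs, so a root lies in (3, 4); Newton's method refines it to λ ≈ 3.9366. Dividing out (λ - (3.9366)) leaves approximately λ^2 + 6.9366λ + 19.3062. For λ^2 + 6.9366λ + 19.3062 the discriminant is -29.1089. It is negative, so the remaining roots are the complex-conjugate pair λ ≈ -3.4683 ± 2.6976i. Their product equals the constant term, so |λ|^2 ≈ 19.3062 and |λ| ≈ 4.3939.
Thus the eigenvalues (to 4 decimals) are 3.9366 (modulus 3.9366); -3.4683 ± 2.6976i (modulus 4.3939). The spectral radius is the largest modulus: r(A) ≈ 4.3939. (Cross-check: r(A) ≤ ||A||_2 ≈ 6.2404; equality holds whenever A is normal, though it can also hold for some non-normal A.)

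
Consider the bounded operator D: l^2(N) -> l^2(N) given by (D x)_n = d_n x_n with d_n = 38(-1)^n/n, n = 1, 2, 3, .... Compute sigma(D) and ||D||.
sigma(D) = {38(-1)^n/n : n ≥ 1} ∪ {0}; ||D|| = 38

A bounded diagonal operator on l^2 with diagonal entries d_n has spectrum equal to the closure of {d_n : n ≥ 1}: every d_n is an eigenvalue (with eigenvector e_n), so {d_n} ⊂ sigma(D); the spectrum is closed, so its closure is too; and for lambda not in the closure, (D - lambda I) has bounded inverse (the diagonal entries 1/(d_n - lambda) are bounded). For our sequence d_n = 38(-1)^n/n, n = 1, 2, 3, ...:
  - {d_n} = {38(-1)^n/n : n ≥ 1}; the only limit point is 0
  - closure = {38(-1)^n/n : n ≥ 1} ∪ {0}
For the norm: a diagonal operator has ||D|| = sup_n |d_n|. Here |d_n| = 38/n is decreasing, so sup_n |d_n| = |d_1| = 38. So ||D|| = 38.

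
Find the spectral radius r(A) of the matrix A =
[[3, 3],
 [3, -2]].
r(A) = (1 + sqrt(61))/2 ≈ 4.4051

The eigenvalues of A are the roots of its characteristic polynomial. With M = A (coefficients from the trace and determinant):
  p(λ) = det(λ I - M) = λ^2 - λ - 15.
For λ^2 - λ - 15 the discriminant is 61. It is nonnegative but not a perfect square, so the roots are real and irrational: λ = (1 ± sqrt(61))/2 ≈ 4.4051, -3.4051.
Thus the eigenvalues (to 4 decimals) are 4.4051 (modulus 4.4051); -3.4051 (modulus 3.4051). The spectral radius is the largest modulus: r(A) = (1 + sqrt(61))/2 ≈ 4.4051. (Cross-check: r(A) ≤ ||A||_2 ≈ 4.4051; equality holds whenever A is normal, though it can also hold for some non-normal A.)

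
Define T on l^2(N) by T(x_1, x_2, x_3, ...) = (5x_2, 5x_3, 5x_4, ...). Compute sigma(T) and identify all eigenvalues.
sigma(T) = closed disk {z in C : |z| ≤ 5}; sigma_p(T) = open disk {z in C : |z| < 5}

Note T = 5·V where V is the unit left shift (V x)_k = x_{k+1}; so sigma(T) = 5·sigma(V) and ||T|| = 5||V||. ||T x||^2 = 25sum_{k≥2} |x_k|^2 ≤ 25||x||^2, with equality on {x : x_1 = 0}, so ||T|| = 5. For any lambda with |lambda| < 5, set r = lambda/5 (|r| < 1); the vector x = (1, r, r^2, ...) is in l^2 and satisfies T x = 5(r, r^2, ...) = lambda x, so lambda is an eigenvalue. On the boundary |lambda| = 5 the geometric series diverges, so no l^2 eigenvector exists, but these lambda lie in the approximate point spectrum. Hence sigma(T) is the closed disk of radius 5 and sigma_p(T) is the open disk.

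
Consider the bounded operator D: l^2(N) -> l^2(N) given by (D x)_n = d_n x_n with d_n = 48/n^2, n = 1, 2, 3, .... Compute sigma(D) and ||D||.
sigma(D) = {48/n^2 : n ≥ 1} ∪ {0}; ||D|| = 48

A bounded diagonal operator on l^2 with diagonal entries d_n has spectrum equal to the closure of {d_n : n ≥ 1}: every d_n is an eigenvalue (with eigenvector e_n), so {d_n} ⊂ sigma(D); the spectrum is closed, so its closure is too; and for lambda not in the closure, (D - lambda I) has bounded inverse (the diagonal entries 1/(d_n - lambda) are bounded). For our sequence d_n = 48/n^2, n = 1, 2, 3, ...:
  - {d_n} = {48/n^2 : n ≥ 1}; the only limit point is 0
  - closure = {48/n^2 : n ≥ 1} ∪ {0}
For the norm: a diagonal operator has ||D|| = sup_n |d_n|. Here d_n = 48/n^2 is positive and decreasing, so sup_n |d_n| = d_1 = 48. So ||D|| = 48.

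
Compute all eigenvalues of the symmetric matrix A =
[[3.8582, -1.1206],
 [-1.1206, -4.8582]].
sigma(A) ≈ {-5, 4}

A is real symmetric, so its spectrum consists of real eigenvalues. Expanding the characteristic polynomial of the displayed matrix gives
  det(λ I - A) = p(λ) = λ^2 + (1)λ + (-20).
Solving p(λ) = 0 yields eigenvalues ≈ -5, 4. (A is shown rounded to 4 decimals, so these recover the underlying integer eigenvalues to within that precision.)
Verification: the trace of A = -1 equals the sum of eigenvalues -1, and det(A) ≈ -19.9997 matches the eigenvalue product -20.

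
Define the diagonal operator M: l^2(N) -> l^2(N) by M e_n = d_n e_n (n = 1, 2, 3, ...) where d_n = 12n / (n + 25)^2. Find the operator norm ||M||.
||M|| = 3/25 (attained at n = 25)

For M diagonal, ||M|| = sup_n |d_n|. Treat f(x) = 12x / (x + 25)^2 for real x > 0. By the quotient rule, f'(x) = 12(25 - x)/(x + 25)^3, which is positive for x < 25 and negative for x > 25. So f has a unique maximum at x = 25, and since 25 is a positive integer, the supremum over n ≥ 1 is attained at n = 25: d_25 = 12·25/(25 + 25)^2 = 12·25/2500 = 3/25. Hence ||M|| = 3/25.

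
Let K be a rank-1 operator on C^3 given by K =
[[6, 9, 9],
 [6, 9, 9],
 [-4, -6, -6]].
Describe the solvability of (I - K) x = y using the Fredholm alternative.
(I - K) is invertible (det(I - K) = -8 ≠ 0), so for every y in C^3 the equation (I - K) x = y has a unique solution.

K has rank 1, so it is an outer product K = u v^T: every row of K is a multiple of one row vector. Reading off the entries, u = (-3, -3, 2) and v = (-2, -3, -3) (row i of K equals u_i·v^T). A rank-one matrix u v^T satisfies K u = u (v·u) and kills the (2)-dimensional subspace v^⊥, so its characteristic polynomial is lambda^2 (lambda - v·u) with v·u = tr K = 9. Hence the eigenvalues of I - K are 1 (multiplicity 2) and 1 - (9) = -8, so det(I - K) = -8. (Direct check: I - K =
[[-5, -9, -9],
 [-6, -8, -9],
 [4, 6, 7]]
has determinant -8.) The finite-dimensional Fredholm alternative says: either (I - K) is invertible, or ker(I - K) ≠ {0} and then range(I - K) = ker((I - K)^*)^⊥, with dim ker(I - K) = dim ker((I - K)^*). Since det(I - K) ≠ 0, 1 is not an eigenvalue of K and ker(I - K) = {0}, so we are in the first case: for every y there is a unique x = (I - K)^(-1) y. Explicitly, by the Sherman–Morrison formula, (I - u v^T)^(-1) = I + u v^T/(1 - v·u), i.e. (I - K)^(-1) = I + K/(-8).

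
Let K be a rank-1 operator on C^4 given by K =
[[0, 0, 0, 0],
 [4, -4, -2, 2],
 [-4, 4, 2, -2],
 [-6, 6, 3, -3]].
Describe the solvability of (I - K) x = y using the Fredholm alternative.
(I - K) is invertible (det(I - K) = 6 ≠ 0), so for every y in C^4 the equation (I - K) x = y has a unique solution.

K has rank 1, so it is an outer product K = u v^T: every row of K is a multiple of one row vector. Reading off the entries, u = (0, -2, 2, 3) and v = (-2, 2, 1, -1) (row i of K equals u_i·v^T). A rank-one matrix u v^T satisfies K u = u (v·u) and kills the (3)-dimensional subspace v^⊥, so its characteristic polynomial is lambda^3 (lambda - v·u) with v·u = tr K = -5. Hence the eigenvalues of I - K are 1 (multiplicity 3) and 1 - (-5) = 6, so det(I - K) = 6. (Direct check: I - K =
[[1, 0, 0, 0],
 [-4, 5, 2, -2],
 [4, -4, -1, 2],
 [6, -6, -3, 4]]
has determinant 6.) The finite-dimensional Fredholm alternative says: either (I - K) is invertible, or ker(I - K) ≠ {0} and then range(I - K) = ker((I - K)^*)^⊥, with dim ker(I - K) = dim ker((I - K)^*). Since det(I - K) ≠ 0, 1 is not an eigenvalue of K and ker(I - K) = {0}, so we are in the first case: for every y there is a unique x = (I - K)^(-1) y. Explicitly, by the Sherman–Morrison formula, (I - u v^T)^(-1) = I + u v^T/(1 - v·u), i.e. (I - K)^(-1) = I + K/(6).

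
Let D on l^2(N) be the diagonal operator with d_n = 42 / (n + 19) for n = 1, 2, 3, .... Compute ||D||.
||D|| = 21/10 (attained at n = 1)

For D diagonal, ||D|| = sup_n |d_n| = sup_n 42/(n + 19). This is positive and strictly decreasing in n, so the supremum is attained at n = 1: d_1 = 42/(1 + 19) = 21/10. Hence ||D|| = 21/10.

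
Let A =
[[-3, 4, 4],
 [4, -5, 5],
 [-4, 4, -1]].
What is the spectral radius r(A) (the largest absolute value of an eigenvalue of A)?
r(A) ≈ 9.0934

The eigenvalues of A are the roots of its characteristic polynomial. With M = A (coefficients from the trace, the sum of principal 2x2 minors, and det A):
  p(λ) = det(λ I - M) = λ^3 + 9λ^2 + 3λ + 35.
No integer candidate from the rational root theorem (±divisors of 35) is a root, so the roots are irrational. The cubic discriminant is Δ = -117504 < 0, so there is one real root and a complex-conjugate pair. p(-10) = -95 and p(-9) = 8 have opposite signs, so a root lies in (-10, -9); Newton's method refines it to λ ≈ -9.0934. Dividing out (λ - (-9.0934)) leaves approximately λ^2 - 0.0934λ + 3.849. For λ^2 - 0.0934λ + 3.849 the discriminant is -15.3871. It is negative, so the remaining roots are the complex-conjugate pair λ ≈ 0.0467 ± 1.9613i. Their product equals the constant term, so |λ|^2 ≈ 3.849 and |λ| ≈ 1.9619.
Thus the eigenvalues (to 4 decimals) are -9.0934 (modulus 9.0934); 0.0467 ± 1.9613i (modulus 1.9619). The spectral radius is the largest modulus: r(A) ≈ 9.0934. (Cross-check: r(A) ≤ ||A||_2 ≈ 10.1391; equality holds whenever A is normal, though it can also hold for some non-normal A.)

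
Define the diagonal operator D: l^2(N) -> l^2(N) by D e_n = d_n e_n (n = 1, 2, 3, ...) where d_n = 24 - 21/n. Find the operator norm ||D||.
||D|| = 24

For a diagonal operator on l^2 with entries d_n, ||D|| = sup_n |d_n|. Here d_1 = 3, d_2 = 27/2, ..., and d_n = 24 - 21/n increases monotonically toward 24. All terms lie in [3, 24), so |d_n| = d_n and the supremum is the limit 24, which is not attained by any individual d_n. Hence ||D|| = 24.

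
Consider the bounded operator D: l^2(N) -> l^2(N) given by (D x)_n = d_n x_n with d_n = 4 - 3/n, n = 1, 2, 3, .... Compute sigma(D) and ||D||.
sigma(D) = {4 - 3/n : n ≥ 1} ∪ {4}; ||D|| = 4

A bounded diagonal operator on l^2 with diagonal entries d_n has spectrum equal to the closure of {d_n : n ≥ 1}: every d_n is an eigenvalue (with eigenvector e_n), so {d_n} ⊂ sigma(D); the spectrum is closed, so its closure is too; and for lambda not in the closure, (D - lambda I) has bounded inverse (the diagonal entries 1/(d_n - lambda) are bounded). For our sequence d_n = 4 - 3/n, n = 1, 2, 3, ...:
  - {d_n} = {4 - 3/n : n ≥ 1}; the only limit point is 4
  - closure = {4 - 3/n : n ≥ 1} ∪ {4}
For the norm: a diagonal operator has ||D|| = sup_n |d_n|. Here d_n = 4 - 3/n increases monotonically from d_1 = 1 toward 4, with all terms in [1, 4); so sup_n |d_n| = 4 (the supremum is the limit, not attained). So ||D|| = 4.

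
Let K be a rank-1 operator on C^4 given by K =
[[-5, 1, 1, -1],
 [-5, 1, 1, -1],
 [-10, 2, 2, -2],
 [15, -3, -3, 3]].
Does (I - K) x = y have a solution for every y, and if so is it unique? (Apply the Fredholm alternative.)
(I - K) is singular (det(I - K) = 0, i.e. 1 ∈ sigma(K)). (I - K) x = y is solvable iff y ⊥ ker((I - K)^*) = span{(-5, 1, 1, -1)}, i.e. iff -5y_1 + y_2 + y_3 - y_4 = 0. When solvable, the solutions are x = y + c·(1, 1, 2, -3), c arbitrary (ker(I - K) = span{(1, 1, 2, -3)}, dimension 1).

K has rank 1, so it is an outer product K = u v^T: every row of K is a multiple of one row vector. Reading off the entries, u = (1, 1, 2, -3) and v = (-5, 1, 1, -1) (row i of K equals u_i·v^T). A rank-one matrix u v^T satisfies K u = u (v·u) and kills the (3)-dimensional subspace v^⊥, so its characteristic polynomial is lambda^3 (lambda - v·u) with v·u = tr K = 1. Hence the eigenvalues of I - K are 1 (multiplicity 3) and 1 - (1) = 0, so det(I - K) = 0. (Direct check: I - K =
[[6, -1, -1, 1],
 [5, 0, -1, 1],
 [10, -2, -1, 2],
 [-15, 3, 3, -2]]
has determinant 0.) So 1 is an eigenvalue of K and (I - K) is not invertible. The finite-dimensional Fredholm alternative says: either (I - K) is invertible, or ker(I - K) ≠ {0} and then range(I - K) = ker((I - K)^*)^⊥, with dim ker(I - K) = dim ker((I - K)^*). We are in the second case, so we need both kernels. Kernel of I - K: (I - K) u = u - u (v·u) = u - u = 0, so ker(I - K) = span{u} = span{(1, 1, 2, -3)} (it is exactly 1-dimensional because rank(I - K) = 3). Kernel of the adjoint: K is real, so (I - K)^* = I - K^T = I - v u^T, and (I - v u^T) v = v - v (u·v) = 0; hence ker((I - K)^*) = span{v} = span{(-5, 1, 1, -1)}. Therefore (I - K) x = y is solvable iff <y, v> = 0, i.e. iff -5y_1 + y_2 + y_3 - y_4 = 0. When this holds, K y = u (v·y) = 0, so (I - K) y = y and x = y is a particular solution; the full solution set is the line x = y + c·u = y + c·(1, 1, 2, -3), c ∈ C.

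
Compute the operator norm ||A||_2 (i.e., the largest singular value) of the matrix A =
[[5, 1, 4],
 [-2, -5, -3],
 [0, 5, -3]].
||A||_2 ≈ 8.2587 (= sqrt(largest eigenvalue of A^T A))

||A||_2 = sigma_max(A) = sqrt(lambda_max(A^T A)). Form the symmetric matrix M = A^T A =
[[29, 15, 26],
 [15, 51, 4],
 [26, 4, 34]].
Its characteristic polynomial (trace, sum of principal 2x2 minors, determinant of M give the coefficients) is
  p(λ) = det(λ I - M) = λ^3 - 114λ^2 + 3282λ - 10816.
No integer candidate from the rational root theorem (±divisors of 10816) is a root, so the roots are irrational. The cubic discriminant is Δ = 4164146928 > 0, so there are three distinct real roots. p(3) = -1969 and p(4) = 552 have opposite signs, so a root lies in (3, 4); Newton's method refines it to λ ≈ 3.7739. p(42) = 20 and p(43) = -969 have opposite signs, so a root lies in (42, 43); Newton's method refines it to λ ≈ 42.02. p(68) = -344 and p(69) = 1397 have opposite signs, so a root lies in (68, 69); Newton's method refines it to λ ≈ 68.2062. Check (Vieta): the three roots sum to 114, matching tr M = 114.
So the eigenvalues of A^T A are ≈ 3.7739, 42.02, 68.2062 (all ≥ 0, as they must be for A^T A). The largest is λ_max ≈ 68.2062, hence ||A||_2 = sqrt(λ_max) ≈ 8.2587.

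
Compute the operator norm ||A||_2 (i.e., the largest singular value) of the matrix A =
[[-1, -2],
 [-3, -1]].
||A||_2 = sqrt((15 + sqrt(125))/2) ≈ 3.618 (= sqrt(largest eigenvalue of A^T A))

||A||_2 = sigma_max(A) = sqrt(lambda_max(A^T A)). Form the symmetric matrix M = A^T A =
[[10, 5],
 [5, 5]].
Its characteristic polynomial (trace, determinant of M give the coefficients) is
  p(λ) = det(λ I - M) = λ^2 - 15λ + 25.
For λ^2 - 15λ + 25 the discriminant is 125. It is nonnegative but not a perfect square, so the roots are real and irrational: λ = (15 ± sqrt(125))/2 ≈ 13.0902, 1.9098.
So the eigenvalues of A^T A are ≈ 1.9098, 13.0902 (all ≥ 0, as they must be for A^T A). The largest is λ_max = (15 + sqrt(125))/2 ≈ 13.0902, hence ||A||_2 = sqrt(λ_max) = sqrt((15 + sqrt(125))/2) ≈ 3.618.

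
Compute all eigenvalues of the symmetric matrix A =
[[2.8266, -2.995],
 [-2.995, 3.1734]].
sigma(A) ≈ {0, 6}

A is real symmetric, so its spectrum consists of real eigenvalues. Expanding the characteristic polynomial of the displayed matrix gives
  det(λ I - A) = p(λ) = λ^2 + (-6)λ + (0).
Solving p(λ) = 0 yields eigenvalues ≈ 0, 6. (A is shown rounded to 4 decimals, so these recover the underlying integer eigenvalues to within that precision.)
Verification: the trace of A = 6 equals the sum of eigenvalues 6, and det(A) ≈ -0.0001 matches the eigenvalue product 0.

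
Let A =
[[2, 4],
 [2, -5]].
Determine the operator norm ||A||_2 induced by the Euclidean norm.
||A||_2 = sqrt((49 + sqrt(1105))/2) ≈ 6.4125 (= sqrt(largest eigenvalue of A^T A))

||A||_2 = sigma_max(A) = sqrt(lambda_max(A^T A)). Form the symmetric matrix M = A^T A =
[[8, -2],
 [-2, 41]].
Its characteristic polynomial (trace, determinant of M give the coefficients) is
  p(λ) = det(λ I - M) = λ^2 - 49λ + 324.
For λ^2 - 49λ + 324 the discriminant is 1105. It is nonnegative but not a perfect square, so the roots are real and irrational: λ = (49 ± sqrt(1105))/2 ≈ 41.1208, 7.8792.
So the eigenvalues of A^T A are ≈ 7.8792, 41.1208 (all ≥ 0, as they must be for A^T A). The largest is λ_max = (49 + sqrt(1105))/2 ≈ 41.1208, hence ||A||_2 = sqrt(λ_max) = sqrt((49 + sqrt(1105))/2) ≈ 6.4125.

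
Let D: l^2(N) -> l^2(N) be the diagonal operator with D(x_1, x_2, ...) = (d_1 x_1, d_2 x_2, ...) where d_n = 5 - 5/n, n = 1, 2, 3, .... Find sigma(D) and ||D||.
sigma(D) = {5 - 5/n : n ≥ 1} ∪ {5}; ||D|| = 5

A bounded diagonal operator on l^2 with diagonal entries d_n has spectrum equal to the closure of {d_n : n ≥ 1}: every d_n is an eigenvalue (with eigenvector e_n), so {d_n} ⊂ sigma(D); the spectrum is closed, so its closure is too; and for lambda not in the closure, (D - lambda I) has bounded inverse (the diagonal entries 1/(d_n - lambda) are bounded). For our sequence d_n = 5 - 5/n, n = 1, 2, 3, ...:
  - {d_n} = {5 - 5/n : n ≥ 1}; the only limit point is 5
  - closure = {5 - 5/n : n ≥ 1} ∪ {5}
For the norm: a diagonal operator has ||D|| = sup_n |d_n|. Here d_n = 5 - 5/n increases monotonically from d_1 = 0 toward 5, with all terms in [0, 5); so sup_n |d_n| = 5 (the supremum is the limit, not attained). So ||D|| = 5.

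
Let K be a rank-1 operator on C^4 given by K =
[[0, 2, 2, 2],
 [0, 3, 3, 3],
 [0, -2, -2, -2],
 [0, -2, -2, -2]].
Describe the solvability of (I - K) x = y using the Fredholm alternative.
(I - K) is invertible (det(I - K) = 2 ≠ 0), so for every y in C^4 the equation (I - K) x = y has a unique solution.

K has rank 1, so it is an outer product K = u v^T: every row of K is a multiple of one row vector. Reading off the entries, u = (-2, -3, 2, 2) and v = (0, -1, -1, -1) (row i of K equals u_i·v^T). A rank-one matrix u v^T satisfies K u = u (v·u) and kills the (3)-dimensional subspace v^⊥, so its characteristic polynomial is lambda^3 (lambda - v·u) with v·u = tr K = -1. Hence the eigenvalues of I - K are 1 (multiplicity 3) and 1 - (-1) = 2, so det(I - K) = 2. (Direct check: I - K =
[[1, -2, -2, -2],
 [0, -2, -3, -3],
 [0, 2, 3, 2],
 [0, 2, 2, 3]]
has determinant 2.) The finite-dimensional Fredholm alternative says: either (I - K) is invertible, or ker(I - K) ≠ {0} and then range(I - K) = ker((I - K)^*)^⊥, with dim ker(I - K) = dim ker((I - K)^*). Since det(I - K) ≠ 0, 1 is not an eigenvalue of K and ker(I - K) = {0}, so we are in the first case: for every y there is a unique x = (I - K)^(-1) y. Explicitly, by the Sherman–Morrison formula, (I - u v^T)^(-1) = I + u v^T/(1 - v·u), i.e. (I - K)^(-1) = I + K/(2).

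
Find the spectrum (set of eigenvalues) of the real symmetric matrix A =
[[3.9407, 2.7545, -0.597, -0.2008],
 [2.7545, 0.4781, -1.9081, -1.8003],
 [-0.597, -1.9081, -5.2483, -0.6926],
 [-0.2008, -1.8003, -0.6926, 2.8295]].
sigma(A) ≈ {-6, -1, 3, 6}

A is real symmetric, so its spectrum consists of real eigenvalues. Expanding the characteristic polynomial of the displayed matrix gives
  det(λ I - A) = p(λ) = λ^4 + (-2)λ^3 + (-39)λ^2 + (72)λ + (107.9987).
Solving p(λ) = 0 yields eigenvalues ≈ -6, -1, 3, 6. (A is shown rounded to 4 decimals, so these recover the underlying integer eigenvalues to within that precision.)
Verification: the trace of A = 2 equals the sum of eigenvalues 2, and det(A) ≈ 107.9987 matches the eigenvalue product 108.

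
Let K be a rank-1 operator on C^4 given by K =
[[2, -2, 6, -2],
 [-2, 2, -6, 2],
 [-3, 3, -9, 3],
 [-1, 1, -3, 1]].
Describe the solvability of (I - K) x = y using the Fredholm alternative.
(I - K) is invertible (det(I - K) = 5 ≠ 0), so for every y in C^4 the equation (I - K) x = y has a unique solution.

K has rank 1, so it is an outer product K = u v^T: every row of K is a multiple of one row vector. Reading off the entries, u = (2, -2, -3, -1) and v = (1, -1, 3, -1) (row i of K equals u_i·v^T). A rank-one matrix u v^T satisfies K u = u (v·u) and kills the (3)-dimensional subspace v^⊥, so its characteristic polynomial is lambda^3 (lambda - v·u) with v·u = tr K = -4. Hence the eigenvalues of I - K are 1 (multiplicity 3) and 1 - (-4) = 5, so det(I - K) = 5. (Direct check: I - K =
[[-1, 2, -6, 2],
 [2, -1, 6, -2],
 [3, -3, 10, -3],
 [1, -1, 3, 0]]
has determinant 5.) The finite-dimensional Fredholm alternative says: either (I - K) is invertible, or ker(I - K) ≠ {0} and then range(I - K) = ker((I - K)^*)^⊥, with dim ker(I - K) = dim ker((I - K)^*). Since det(I - K) ≠ 0, 1 is not an eigenvalue of K and ker(I - K) = {0}, so we are in the first case: for every y there is a unique x = (I - K)^(-1) y. Explicitly, by the Sherman–Morrison formula, (I - u v^T)^(-1) = I + u v^T/(1 - v·u), i.e. (I - K)^(-1) = I + K/(5).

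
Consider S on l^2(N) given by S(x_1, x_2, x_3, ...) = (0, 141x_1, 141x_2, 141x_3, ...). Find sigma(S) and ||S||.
sigma(S) = closed disk {z in C : |z| ≤ 141}; ||S|| = 141

Note S = 141·U where U is the unit right shift (U x)_k = x_{k-1} (with x_0 := 0); so ||S|| = 141||U|| and sigma(S) = 141·sigma(U). ||S x||^2 = sum_{k≥1} |141x_k|^2 = 19881||x||^2, so ||S|| = 141 and sigma(S) ⊂ {|z| ≤ 141}. For any |lambda| < 141, the equation (S - lambda I) x = 0 forces x_1 = 0, then 141x_k = lambda x_{k+1} ⇒ x = 0, so S has no eigenvalues. But (S - lambda I) is not surjective for |lambda| < 141: solving (S - lambda I) x = e_1 would require x_n proportional to (lambda/141)^(-n), which is not in l^2. So every |lambda| < 141 lies in the residual spectrum. The boundary |lambda| = 141 is in the approximate point spectrum (the spectrum is closed). Hence sigma(S) is the closed disk of radius 141.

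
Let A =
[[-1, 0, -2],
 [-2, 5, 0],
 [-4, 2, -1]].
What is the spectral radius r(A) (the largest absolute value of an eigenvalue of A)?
r(A) ≈ 5.2568

The eigenvalues of A are the roots of its characteristic polynomial. With M = A (coefficients from the trace, the sum of principal 2x2 minors, and det A):
  p(λ) = det(λ I - M) = λ^3 - 3λ^2 - 17λ + 27.
No integer candidate from the rational root theorem (±divisors of 27) is a root, so the roots are irrational. The cubic discriminant is Δ = 30272 > 0, so there are three distinct real roots. p(-4) = -17 and p(-3) = 24 have opposite signs, so a root lies in (-4, -3); Newton's method refines it to λ ≈ -3.6601. p(1) = 8 and p(2) = -11 have opposite signs, so a root lies in (1, 2); Newton's method refines it to λ ≈ 1.4033. p(5) = -8 and p(6) = 33 have opposite signs, so a root lies in (5, 6); Newton's method refines it to λ ≈ 5.2568. Check (Vieta): the three roots sum to 3, matching tr M = 3.
Thus the eigenvalues (to 4 decimals) are -3.6601 (modulus 3.6601); 1.4033 (modulus 1.4033); 5.2568 (modulus 5.2568). The spectral radius is the largest modulus: r(A) ≈ 5.2568. (Cross-check: r(A) ≤ ||A||_2 ≈ 6.6458; equality holds whenever A is normal, though it can also hold for some non-normal A.)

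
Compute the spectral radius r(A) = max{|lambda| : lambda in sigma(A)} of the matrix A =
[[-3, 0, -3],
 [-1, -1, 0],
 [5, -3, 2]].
r(A) ≈ 3.1184

The eigenvalues of A are the roots of its characteristic polynomial. With M = A (coefficients from the trace, the sum of principal 2x2 minors, and det A):
  p(λ) = det(λ I - M) = λ^3 + 2λ^2 + 10λ + 18.
No integer candidate from the rational root theorem (±divisors of 18) is a root, so the roots are irrational. The cubic discriminant is Δ = -6444 < 0, so there is one real root and a complex-conjugate pair. p(-2) = -2 and p(-1) = 9 have opposite signs, so a root lies in (-2, -1); Newton's method refines it to λ ≈ -1.851. Dividing out (λ - (-1.851)) leaves approximately λ^2 + 0.149λ + 9.7243. For λ^2 + 0.149λ + 9.7243 the discriminant is -38.8749. It is negative, so the remaining roots are the complex-conjugate pair λ ≈ -0.0745 ± 3.1175i. Their product equals the constant term, so |λ|^2 ≈ 9.7243 and |λ| ≈ 3.1184.
Thus the eigenvalues (to 4 decimals) are -1.851 (modulus 1.851); -0.0745 ± 3.1175i (modulus 3.1184). The spectral radius is the largest modulus: r(A) ≈ 3.1184. (Cross-check: r(A) ≤ ||A||_2 ≈ 7.1749; equality holds whenever A is normal, though it can also hold for some non-normal A.)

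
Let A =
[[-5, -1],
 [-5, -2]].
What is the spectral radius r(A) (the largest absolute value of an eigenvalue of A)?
r(A) = (7 + sqrt(29))/2 ≈ 6.1926

The eigenvalues of A are the roots of its characteristic polynomial. With M = A (coefficients from the trace and determinant):
  p(λ) = det(λ I - M) = λ^2 + 7λ + 5.
For λ^2 + 7λ + 5 the discriminant is 29. It is nonnegative but not a perfect square, so the roots are real and irrational: λ = (-7 ± sqrt(29))/2 ≈ -0.8074, -6.1926.
Thus the eigenvalues (to 4 decimals) are -0.8074 (modulus 0.8074); -6.1926 (modulus 6.1926). The spectral radius is the largest modulus: r(A) = (7 + sqrt(29))/2 ≈ 6.1926. (Cross-check: r(A) ≤ ||A||_2 ≈ 7.3852; equality holds whenever A is normal, though it can also hold for some non-normal A.)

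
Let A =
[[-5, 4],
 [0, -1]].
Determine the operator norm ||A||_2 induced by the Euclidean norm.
||A||_2 = sqrt((42 + sqrt(1664))/2) ≈ 6.434 (= sqrt(largest eigenvalue of A^T A))

||A||_2 = sigma_max(A) = sqrt(lambda_max(A^T A)). Form the symmetric matrix M = A^T A =
[[25, -20],
 [-20, 17]].
Its characteristic polynomial (trace, determinant of M give the coefficients) is
  p(λ) = det(λ I - M) = λ^2 - 42λ + 25.
For λ^2 - 42λ + 25 the discriminant is 1664. It is nonnegative but not a perfect square, so the roots are real and irrational: λ = (42 ± sqrt(1664))/2 ≈ 41.3961, 0.6039.
So the eigenvalues of A^T A are ≈ 0.6039, 41.3961 (all ≥ 0, as they must be for A^T A). The largest is λ_max = (42 + sqrt(1664))/2 ≈ 41.3961, hence ||A||_2 = sqrt(λ_max) = sqrt((42 + sqrt(1664))/2) ≈ 6.434.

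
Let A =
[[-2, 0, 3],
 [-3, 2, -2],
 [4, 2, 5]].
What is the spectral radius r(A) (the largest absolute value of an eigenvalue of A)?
r(A) ≈ 4.3928

The eigenvalues of A are the roots of its characteristic polynomial. With M = A (coefficients from the trace, the sum of principal 2x2 minors, and det A):
  p(λ) = det(λ I - M) = λ^3 - 5λ^2 - 12λ + 70.
No integer candidate from the rational root theorem (±divisors of 70) is a root, so the roots are irrational. The cubic discriminant is Δ = -11188 < 0, so there is one real root and a complex-conjugate pair. p(-4) = -26 and p(-3) = 34 have opposite signs, so a root lies in (-4, -3); Newton's method refines it to λ ≈ -3.6275. Dividing out (λ - (-3.6275)) leaves approximately λ^2 - 8.6275λ + 19.2968. For λ^2 - 8.6275λ + 19.2968 the discriminant is -2.7527. It is negative, so the remaining roots are the complex-conjugate pair λ ≈ 4.3138 ± 0.8296i. Their product equals the constant term, so |λ|^2 ≈ 19.2968 and |λ| ≈ 4.3928.
Thus the eigenvalues (to 4 decimals) are -3.6275 (modulus 3.6275); 4.3138 ± 0.8296i (modulus 4.3928). The spectral radius is the largest modulus: r(A) ≈ 4.3928. (Cross-check: r(A) ≤ ||A||_2 ≈ 7.3997; equality holds whenever A is normal, though it can also hold for some non-normal A.)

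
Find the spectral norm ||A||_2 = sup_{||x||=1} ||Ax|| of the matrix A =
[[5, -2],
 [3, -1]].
||A||_2 = sqrt((39 + sqrt(1517))/2) ≈ 6.2429 (= sqrt(largest eigenvalue of A^T A))

||A||_2 = sigma_max(A) = sqrt(lambda_max(A^T A)). Form the symmetric matrix M = A^T A =
[[34, -13],
 [-13, 5]].
Its characteristic polynomial (trace, determinant of M give the coefficients) is
  p(λ) = det(λ I - M) = λ^2 - 39λ + 1.
For λ^2 - 39λ + 1 the discriminant is 1517. It is nonnegative but not a perfect square, so the roots are real and irrational: λ = (39 ± sqrt(1517))/2 ≈ 38.9743, 0.0257.
So the eigenvalues of A^T A are ≈ 0.0257, 38.9743 (all ≥ 0, as they must be for A^T A). The largest is λ_max = (39 + sqrt(1517))/2 ≈ 38.9743, hence ||A||_2 = sqrt(λ_max) = sqrt((39 + sqrt(1517))/2) ≈ 6.2429.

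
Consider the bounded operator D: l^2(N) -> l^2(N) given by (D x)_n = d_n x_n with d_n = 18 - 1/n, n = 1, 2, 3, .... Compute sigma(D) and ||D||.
sigma(D) = {18 - 1/n : n ≥ 1} ∪ {18}; ||D|| = 18

A bounded diagonal operator on l^2 with diagonal entries d_n has spectrum equal to the closure of {d_n : n ≥ 1}: every d_n is an eigenvalue (with eigenvector e_n), so {d_n} ⊂ sigma(D); the spectrum is closed, so its closure is too; and for lambda not in the closure, (D - lambda I) has bounded inverse (the diagonal entries 1/(d_n - lambda) are bounded). For our sequence d_n = 18 - 1/n, n = 1, 2, 3, ...:
  - {d_n} = {18 - 1/n : n ≥ 1}; the only limit point is 18
  - closure = {18 - 1/n : n ≥ 1} ∪ {18}
For the norm: a diagonal operator has ||D|| = sup_n |d_n|. Here d_n = 18 - 1/n increases monotonically from d_1 = 17 toward 18, with all terms in [17, 18); so sup_n |d_n| = 18 (the supremum is the limit, not attained). So ||D|| = 18.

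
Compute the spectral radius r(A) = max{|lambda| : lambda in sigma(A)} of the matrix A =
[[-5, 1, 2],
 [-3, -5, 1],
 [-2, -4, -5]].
r(A) ≈ 6.8332

The eigenvalues of A are the roots of its characteristic polynomial. With M = A (coefficients from the trace, the sum of principal 2x2 minors, and det A):
  p(λ) = det(λ I - M) = λ^3 + 15λ^2 + 86λ + 158.
No integer candidate from the rational root theorem (±divisors of 158) is a root, so the roots are irrational. The cubic discriminant is Δ = -18392 < 0, so there is one real root and a complex-conjugate pair. p(-4) = -10 and p(-3) = 8 have opposite signs, so a root lies in (-4, -3); Newton's method refines it to λ ≈ -3.3838. Dividing out (λ - (-3.3838)) leaves approximately λ^2 + 11.6162λ + 46.6932. For λ^2 + 11.6162λ + 46.6932 the discriminant is -51.8364. It is negative, so the remaining roots are the complex-conjugate pair λ ≈ -5.8081 ± 3.5999i. Their product equals the constant term, so |λ|^2 ≈ 46.6932 and |λ| ≈ 6.8332.
Thus the eigenvalues (to 4 decimals) are -3.3838 (modulus 3.3838); -5.8081 ± 3.5999i (modulus 6.8332). The spectral radius is the largest modulus: r(A) ≈ 6.8332. (Cross-check: r(A) ≤ ||A||_2 ≈ 7.8882; equality holds whenever A is normal, though it can also hold for some non-normal A.)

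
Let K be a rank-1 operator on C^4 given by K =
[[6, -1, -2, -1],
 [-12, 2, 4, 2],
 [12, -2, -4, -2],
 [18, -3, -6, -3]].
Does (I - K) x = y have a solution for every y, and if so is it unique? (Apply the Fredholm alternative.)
(I - K) is singular (det(I - K) = 0, i.e. 1 ∈ sigma(K)). (I - K) x = y is solvable iff y ⊥ ker((I - K)^*) = span{(6, -1, -2, -1)}, i.e. iff 6y_1 - y_2 - 2y_3 - y_4 = 0. When solvable, the solutions are x = y + c·(1, -2, 2, 3), c arbitrary (ker(I - K) = span{(1, -2, 2, 3)}, dimension 1).

K has rank 1, so it is an outer product K = u v^T: every row of K is a multiple of one row vector. Reading off the entries, u = (1, -2, 2, 3) and v = (6, -1, -2, -1) (row i of K equals u_i·v^T). A rank-one matrix u v^T satisfies K u = u (v·u) and kills the (3)-dimensional subspace v^⊥, so its characteristic polynomial is lambda^3 (lambda - v·u) with v·u = tr K = 1. Hence the eigenvalues of I - K are 1 (multiplicity 3) and 1 - (1) = 0, so det(I - K) = 0. (Direct check: I - K =
[[-5, 1, 2, 1],
 [12, -1, -4, -2],
 [-12, 2, 5, 2],
 [-18, 3, 6, 4]]
has determinant 0.) So 1 is an eigenvalue of K and (I - K) is not invertible. The finite-dimensional Fredholm alternative says: either (I - K) is invertible, or ker(I - K) ≠ {0} and then range(I - K) = ker((I - K)^*)^⊥, with dim ker(I - K) = dim ker((I - K)^*). We are in the second case, so we need both kernels. Kernel of I - K: (I - K) u = u - u (v·u) = u - u = 0, so ker(I - K) = span{u} = span{(1, -2, 2, 3)} (it is exactly 1-dimensional because rank(I - K) = 3). Kernel of the adjoint: K is real, so (I - K)^* = I - K^T = I - v u^T, and (I - v u^T) v = v - v (u·v) = 0; hence ker((I - K)^*) = span{v} = span{(6, -1, -2, -1)}. Therefore (I - K) x = y is solvable iff <y, v> = 0, i.e. iff 6y_1 - y_2 - 2y_3 - y_4 = 0. When this holds, K y = u (v·y) = 0, so (I - K) y = y and x = y is a particular solution; the full solution set is the line x = y + c·u = y + c·(1, -2, 2, 3), c ∈ C.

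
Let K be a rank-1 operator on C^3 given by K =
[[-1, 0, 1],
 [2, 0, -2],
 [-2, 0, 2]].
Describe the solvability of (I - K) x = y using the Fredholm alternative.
(I - K) is singular (det(I - K) = 0, i.e. 1 ∈ sigma(K)). (I - K) x = y is solvable iff y ⊥ ker((I - K)^*) = span{(-1, 0, 1)}, i.e. iff -y_1 + y_3 = 0. When solvable, the solutions are x = y + c·(1, -2, 2), c arbitrary (ker(I - K) = span{(1, -2, 2)}, dimension 1).

K has rank 1, so it is an outer product K = u v^T: every row of K is a multiple of one row vector. Reading off the entries, u = (1, -2, 2) and v = (-1, 0, 1) (row i of K equals u_i·v^T). A rank-one matrix u v^T satisfies K u = u (v·u) and kills the (2)-dimensional subspace v^⊥, so its characteristic polynomial is lambda^2 (lambda - v·u) with v·u = tr K = 1. Hence the eigenvalues of I - K are 1 (multiplicity 2) and 1 - (1) = 0, so det(I - K) = 0. (Direct check: I - K =
[[2, 0, -1],
 [-2, 1, 2],
 [2, 0, -1]]
has determinant 0.) So 1 is an eigenvalue of K and (I - K) is not invertible. The finite-dimensional Fredholm alternative says: either (I - K) is invertible, or ker(I - K) ≠ {0} and then range(I - K) = ker((I - K)^*)^⊥, with dim ker(I - K) = dim ker((I - K)^*). We are in the second case, so we need both kernels. Kernel of I - K: (I - K) u = u - u (v·u) = u - u = 0, so ker(I - K) = span{u} = span{(1, -2, 2)} (it is exactly 1-dimensional because rank(I - K) = 2). Kernel of the adjoint: K is real, so (I - K)^* = I - K^T = I - v u^T, and (I - v u^T) v = v - v (u·v) = 0; hence ker((I - K)^*) = span{v} = span{(-1, 0, 1)}. Therefore (I - K) x = y is solvable iff <y, v> = 0, i.e. iff -y_1 + y_3 = 0. When this holds, K y = u (v·y) = 0, so (I - K) y = y and x = y is a particular solution; the full solution set is the line x = y + c·u = y + c·(1, -2, 2), c ∈ C.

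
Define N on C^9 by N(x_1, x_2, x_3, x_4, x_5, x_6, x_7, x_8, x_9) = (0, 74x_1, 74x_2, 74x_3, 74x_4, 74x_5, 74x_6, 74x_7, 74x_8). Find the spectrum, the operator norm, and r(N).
sigma(N) = {0}; ||N|| = 74; r(N) = 0. (N is nilpotent with N^9 = 0.)

On C^9, N is a strictly lower-triangular matrix with 74 on the subdiagonal and zeros elsewhere, so its characteristic polynomial is lambda^9 and every eigenvalue is 0: sigma(N) = {0}. For the operator norm, N e_i = 74e_{i+1} for i = 1, ..., 8 and N e_9 = 0, so the singular values of N are 74 (with multiplicity 8) and 0; hence ||N|| = 74. The spectral radius r(N) = max|lambda| = 0. Note ||N|| > r(N) — characteristic of non-normal nilpotent operators. Indeed N^9 = 0.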